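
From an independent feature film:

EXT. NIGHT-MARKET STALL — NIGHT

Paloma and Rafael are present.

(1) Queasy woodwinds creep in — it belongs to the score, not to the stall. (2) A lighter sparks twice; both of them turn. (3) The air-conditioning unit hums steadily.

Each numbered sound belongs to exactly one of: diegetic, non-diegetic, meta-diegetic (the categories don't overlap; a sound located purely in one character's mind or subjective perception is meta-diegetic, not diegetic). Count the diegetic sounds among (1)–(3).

2

(1) nothing in the stall produces it and the characters don't hear it — pure soundtrack → non-diegetic.
(2) a lighter is a real object/event in the scene's world → diegetic.
Sound (3): the air-conditioning unit is part of the location's real environment, so diegetic.
So 2 of the 3 are diegetic: (2), (3).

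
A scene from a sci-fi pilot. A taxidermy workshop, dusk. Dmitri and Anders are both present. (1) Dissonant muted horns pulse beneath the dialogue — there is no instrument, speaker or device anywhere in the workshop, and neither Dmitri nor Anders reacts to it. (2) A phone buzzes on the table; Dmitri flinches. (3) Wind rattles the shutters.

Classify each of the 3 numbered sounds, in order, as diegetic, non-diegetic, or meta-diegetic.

(1) nothing in the workshop produces it and the characters don't hear it — pure soundtrack → non-diegetic.
(2) an in-world source (a phone); characters could hear it → diegetic.
Sound (3): wind is part of the location's real environment, so diegetic.

non-diegetic, diegetic, diegetic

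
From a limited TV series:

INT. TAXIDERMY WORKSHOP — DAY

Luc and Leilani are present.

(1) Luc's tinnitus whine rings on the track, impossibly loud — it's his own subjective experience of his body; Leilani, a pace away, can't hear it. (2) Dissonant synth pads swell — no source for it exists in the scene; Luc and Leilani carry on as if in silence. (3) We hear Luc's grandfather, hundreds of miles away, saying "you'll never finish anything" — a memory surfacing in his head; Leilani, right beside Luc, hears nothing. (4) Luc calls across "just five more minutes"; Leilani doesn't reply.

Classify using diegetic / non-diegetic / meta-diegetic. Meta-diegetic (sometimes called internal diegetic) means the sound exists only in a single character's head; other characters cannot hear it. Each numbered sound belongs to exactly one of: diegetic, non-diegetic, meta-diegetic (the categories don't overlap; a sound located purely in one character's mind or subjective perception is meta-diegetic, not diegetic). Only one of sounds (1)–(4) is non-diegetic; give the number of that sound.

2

(1) is meta-diegetic: it's Luc's internal bodily sensation rendered as sound; only Luc 'hears' it.
(2) is non-diegetic: score with no on-screen or off-screen source; it exists for the audience alone.
(3) is meta-diegetic: it's Luc's recollection rendered as sound; the other character can't hear it.
(4) on-screen dialogue — Luc speaks and Leilani is there to hear → diegetic.
Only (2) is non-diegetic.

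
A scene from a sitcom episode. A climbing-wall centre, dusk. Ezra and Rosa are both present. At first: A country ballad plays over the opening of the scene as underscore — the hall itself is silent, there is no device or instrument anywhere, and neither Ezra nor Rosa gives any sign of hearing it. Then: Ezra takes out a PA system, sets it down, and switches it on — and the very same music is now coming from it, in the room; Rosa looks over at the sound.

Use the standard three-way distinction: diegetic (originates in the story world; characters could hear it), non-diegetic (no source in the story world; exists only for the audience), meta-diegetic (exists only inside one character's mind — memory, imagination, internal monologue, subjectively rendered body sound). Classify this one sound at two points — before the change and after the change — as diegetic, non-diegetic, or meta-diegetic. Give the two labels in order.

Before the change: no in-world source exists and no character can hear it — underscore → non-diegetic.
After the change: a PA system is now a real source in the story world and the characters hear it → diegetic.

non-diegetic, diegetic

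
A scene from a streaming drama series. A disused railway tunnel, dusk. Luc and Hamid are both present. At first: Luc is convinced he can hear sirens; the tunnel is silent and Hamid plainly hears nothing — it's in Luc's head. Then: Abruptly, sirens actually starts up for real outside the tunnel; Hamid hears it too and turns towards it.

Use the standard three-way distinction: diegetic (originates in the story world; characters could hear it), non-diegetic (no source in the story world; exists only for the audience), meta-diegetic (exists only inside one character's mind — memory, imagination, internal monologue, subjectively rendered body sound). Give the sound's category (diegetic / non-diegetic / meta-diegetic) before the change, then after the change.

Before the change: only Luc 'hears' it — imagined, in his mind → meta-diegetic.
After the change: now there's a real external source and Hamid hears it too — in the story world → diegetic.

meta-diegetic, diegetic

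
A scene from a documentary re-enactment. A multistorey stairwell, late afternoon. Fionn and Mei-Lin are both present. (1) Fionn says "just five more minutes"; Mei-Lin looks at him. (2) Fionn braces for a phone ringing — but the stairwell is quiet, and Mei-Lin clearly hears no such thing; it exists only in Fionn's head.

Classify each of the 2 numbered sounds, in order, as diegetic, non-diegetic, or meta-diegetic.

(1) spoken by a character present in the story world → diegetic.
(2) is meta-diegetic: subjective to Fionn: the stairwell is silent and Mei-Lin hears nothing.

diegetic, meta-diegetic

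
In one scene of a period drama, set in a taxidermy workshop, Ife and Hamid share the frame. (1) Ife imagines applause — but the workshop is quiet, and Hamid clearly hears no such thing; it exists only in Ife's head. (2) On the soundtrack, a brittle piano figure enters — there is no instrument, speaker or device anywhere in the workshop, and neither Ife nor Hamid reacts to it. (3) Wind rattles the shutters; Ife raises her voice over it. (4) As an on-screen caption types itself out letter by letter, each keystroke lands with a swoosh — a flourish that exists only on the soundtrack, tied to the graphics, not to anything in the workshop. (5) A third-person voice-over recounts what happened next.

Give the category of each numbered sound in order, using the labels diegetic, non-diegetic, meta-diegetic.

meta-diegetic, non-diegetic, diegetic, non-diegetic, non-diegetic

(1) subjective to Ife: the workshop is silent and Hamid hears nothing → meta-diegetic.
Sound (2): score with no on-screen or off-screen source; it exists for the audience alone, so non-diegetic.
(3) it's the actual ambient sound of the location → diegetic.
Sound (4): sound married to a title/caption — outside the diegesis by definition, so non-diegetic.
Sound (5): the narrator exists outside the story world, addressing only the audience, so non-diegetic.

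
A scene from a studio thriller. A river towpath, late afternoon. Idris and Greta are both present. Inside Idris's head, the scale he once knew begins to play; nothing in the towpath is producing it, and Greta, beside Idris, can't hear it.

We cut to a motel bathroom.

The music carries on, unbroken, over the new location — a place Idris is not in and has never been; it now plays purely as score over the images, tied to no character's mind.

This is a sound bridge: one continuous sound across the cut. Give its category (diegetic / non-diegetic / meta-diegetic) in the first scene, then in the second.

Scene one: the music exists only inside Idris's mind; Greta can't hear it → meta-diegetic.
Scene two: it's detached from Idris entirely and plays over unrelated images with no in-world source — conventional underscore → non-diegetic.

meta-diegetic, non-diegetic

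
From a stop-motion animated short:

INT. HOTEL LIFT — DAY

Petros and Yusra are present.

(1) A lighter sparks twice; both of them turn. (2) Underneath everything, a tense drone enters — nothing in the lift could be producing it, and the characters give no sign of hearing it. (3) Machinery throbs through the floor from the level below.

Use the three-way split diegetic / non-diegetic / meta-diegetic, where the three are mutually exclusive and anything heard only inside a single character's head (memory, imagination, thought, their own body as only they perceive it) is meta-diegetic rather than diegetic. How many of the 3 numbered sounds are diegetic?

2

(1) the sound comes from a lighter physically present in the location → diegetic.
(2) score with no on-screen or off-screen source; it exists for the audience alone → non-diegetic.
(3) ambient/room sound belonging to the story's physical space → diegetic.
Diegetic: (1), (3) — that's 2.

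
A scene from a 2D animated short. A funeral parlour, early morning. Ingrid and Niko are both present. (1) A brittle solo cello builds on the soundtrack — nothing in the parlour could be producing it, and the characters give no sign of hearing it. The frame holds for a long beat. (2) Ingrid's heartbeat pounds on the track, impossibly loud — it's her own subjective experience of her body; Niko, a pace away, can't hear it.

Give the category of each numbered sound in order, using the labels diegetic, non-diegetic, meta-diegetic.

Sound (1): it has no source in the story world and no character can hear it — it's underscore, so non-diegetic.
(2) point-of-audition from inside Ingrid's body; not a sound in the room → meta-diegetic.

non-diegetic, meta-diegetic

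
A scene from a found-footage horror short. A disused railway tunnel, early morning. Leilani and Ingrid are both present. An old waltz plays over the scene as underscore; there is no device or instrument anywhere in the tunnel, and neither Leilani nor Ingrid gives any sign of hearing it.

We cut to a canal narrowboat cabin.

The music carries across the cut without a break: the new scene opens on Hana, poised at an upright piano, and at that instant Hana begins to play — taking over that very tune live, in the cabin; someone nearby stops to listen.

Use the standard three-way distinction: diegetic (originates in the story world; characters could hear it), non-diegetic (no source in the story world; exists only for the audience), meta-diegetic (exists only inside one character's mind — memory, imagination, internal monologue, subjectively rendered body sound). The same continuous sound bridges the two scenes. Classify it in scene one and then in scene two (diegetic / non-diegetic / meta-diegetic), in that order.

non-diegetic, diegetic

Scene one: there's no in-world source anywhere and no character hears it — underscore for the audience only → non-diegetic.
Scene two: from the moment Hana starts playing, the tune is being performed on an upright piano inside the story world and another character hears it → diegetic.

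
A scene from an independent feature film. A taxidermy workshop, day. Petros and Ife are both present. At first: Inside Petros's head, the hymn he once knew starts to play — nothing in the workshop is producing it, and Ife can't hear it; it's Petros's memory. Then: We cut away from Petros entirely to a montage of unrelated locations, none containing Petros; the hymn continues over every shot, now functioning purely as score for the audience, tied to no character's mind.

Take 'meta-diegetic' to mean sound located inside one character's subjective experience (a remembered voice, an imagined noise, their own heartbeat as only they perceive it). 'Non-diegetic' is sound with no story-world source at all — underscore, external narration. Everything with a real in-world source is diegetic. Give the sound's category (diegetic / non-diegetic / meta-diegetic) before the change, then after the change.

Before the change: the music lives inside Petros's mind alone; Ife can't hear it → meta-diegetic.
After the change: once it plays over shots Petros isn't in, detached from any character's subjectivity, it's conventional underscore → non-diegetic.

meta-diegetic, non-diegetic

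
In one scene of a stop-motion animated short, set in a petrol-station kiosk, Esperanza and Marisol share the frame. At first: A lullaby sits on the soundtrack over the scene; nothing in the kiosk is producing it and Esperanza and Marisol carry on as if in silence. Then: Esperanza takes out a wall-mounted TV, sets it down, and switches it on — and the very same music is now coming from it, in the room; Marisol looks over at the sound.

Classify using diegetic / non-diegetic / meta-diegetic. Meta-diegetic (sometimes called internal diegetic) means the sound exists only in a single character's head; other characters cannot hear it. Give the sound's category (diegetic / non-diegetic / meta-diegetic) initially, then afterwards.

non-diegetic, diegetic

Initially: no in-world source exists and no character can hear it — underscore → non-diegetic.
Afterwards: a wall-mounted TV is now a real source in the story world and the characters hear it → diegetic.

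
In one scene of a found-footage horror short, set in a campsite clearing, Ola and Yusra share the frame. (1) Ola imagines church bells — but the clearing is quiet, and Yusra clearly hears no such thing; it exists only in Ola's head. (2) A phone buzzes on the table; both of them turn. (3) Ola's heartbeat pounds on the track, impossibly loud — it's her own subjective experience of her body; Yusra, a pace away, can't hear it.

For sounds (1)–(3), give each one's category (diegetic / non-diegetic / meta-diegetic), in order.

(1) is meta-diegetic: subjective to Ola: the clearing is silent and Yusra hears nothing.
Sound (2): the sound comes from a phone physically present in the location, so diegetic.
Sound (3): it's Ola's internal bodily sensation rendered as sound; only Ola 'hears' it, so meta-diegetic.

meta-diegetic, diegetic, meta-diegetic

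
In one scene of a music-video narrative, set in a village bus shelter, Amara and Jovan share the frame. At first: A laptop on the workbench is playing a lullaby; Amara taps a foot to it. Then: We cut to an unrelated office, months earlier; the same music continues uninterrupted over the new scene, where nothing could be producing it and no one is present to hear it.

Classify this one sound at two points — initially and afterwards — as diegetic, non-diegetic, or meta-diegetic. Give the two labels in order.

diegetic, non-diegetic

Initially: a laptop is a real in-scene source and Amara reacts to it → diegetic.
Afterwards: there is no longer any in-world source and no one can hear it — it has become underscore → non-diegetic.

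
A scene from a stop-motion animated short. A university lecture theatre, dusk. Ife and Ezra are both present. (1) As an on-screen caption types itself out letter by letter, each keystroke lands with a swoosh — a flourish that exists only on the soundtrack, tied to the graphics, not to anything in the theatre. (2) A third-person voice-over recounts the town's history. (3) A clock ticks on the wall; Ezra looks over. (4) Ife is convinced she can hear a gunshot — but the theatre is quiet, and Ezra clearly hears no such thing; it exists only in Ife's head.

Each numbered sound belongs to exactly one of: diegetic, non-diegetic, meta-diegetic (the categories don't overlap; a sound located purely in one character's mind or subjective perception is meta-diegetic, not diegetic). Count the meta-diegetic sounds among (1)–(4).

(1) is non-diegetic: sound married to a title/caption — outside the diegesis by definition.
(2) is non-diegetic: the narrator exists outside the story world, addressing only the audience.
(3) an in-world source (a clock); characters could hear it → diegetic.
Sound (4): Ife alone 'hears' it — an imagined sound, not present in the space, so meta-diegetic.
Meta-diegetic: (4) — that's 1.

1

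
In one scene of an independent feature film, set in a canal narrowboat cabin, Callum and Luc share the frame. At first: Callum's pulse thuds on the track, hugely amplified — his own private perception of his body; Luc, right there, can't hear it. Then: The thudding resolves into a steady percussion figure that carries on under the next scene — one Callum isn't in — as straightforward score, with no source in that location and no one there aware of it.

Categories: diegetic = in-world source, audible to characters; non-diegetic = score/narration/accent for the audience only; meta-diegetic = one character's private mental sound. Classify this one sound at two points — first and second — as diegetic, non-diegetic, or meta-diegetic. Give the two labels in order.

First: it's Callum's subjective body sound, inaudible to Luc → meta-diegetic.
Second: detached from Callum and playing as sourceless score over a scene he isn't in — for the audience only → non-diegetic.

meta-diegetic, non-diegetic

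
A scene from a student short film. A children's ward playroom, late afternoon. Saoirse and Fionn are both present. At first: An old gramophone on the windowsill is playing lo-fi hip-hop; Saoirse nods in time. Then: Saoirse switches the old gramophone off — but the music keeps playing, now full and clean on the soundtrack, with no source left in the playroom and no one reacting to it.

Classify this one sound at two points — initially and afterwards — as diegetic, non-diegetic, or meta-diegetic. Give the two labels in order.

diegetic, non-diegetic

Initially: an old gramophone is a real in-scene source and Saoirse reacts to it → diegetic.
Afterwards: there is no longer any in-world source and no one can hear it — it has become underscore → non-diegetic.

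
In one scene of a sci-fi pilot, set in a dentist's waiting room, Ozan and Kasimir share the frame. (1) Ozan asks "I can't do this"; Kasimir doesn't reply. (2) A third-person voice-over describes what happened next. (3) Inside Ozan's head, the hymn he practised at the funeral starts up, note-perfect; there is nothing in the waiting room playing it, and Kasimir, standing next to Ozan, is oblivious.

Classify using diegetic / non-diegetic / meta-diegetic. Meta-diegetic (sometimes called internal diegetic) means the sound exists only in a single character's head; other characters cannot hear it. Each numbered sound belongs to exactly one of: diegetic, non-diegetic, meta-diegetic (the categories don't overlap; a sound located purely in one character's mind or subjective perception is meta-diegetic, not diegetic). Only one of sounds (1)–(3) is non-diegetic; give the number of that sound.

(1) spoken by a character present in the story world → diegetic.
(2) is non-diegetic: the narrator exists outside the story world, addressing only the audience.
Sound (3): the music is a memory playing inside Ozan's mind alone; no real-world source, Kasimir can't hear it, so meta-diegetic.
Only (2) is non-diegetic.

2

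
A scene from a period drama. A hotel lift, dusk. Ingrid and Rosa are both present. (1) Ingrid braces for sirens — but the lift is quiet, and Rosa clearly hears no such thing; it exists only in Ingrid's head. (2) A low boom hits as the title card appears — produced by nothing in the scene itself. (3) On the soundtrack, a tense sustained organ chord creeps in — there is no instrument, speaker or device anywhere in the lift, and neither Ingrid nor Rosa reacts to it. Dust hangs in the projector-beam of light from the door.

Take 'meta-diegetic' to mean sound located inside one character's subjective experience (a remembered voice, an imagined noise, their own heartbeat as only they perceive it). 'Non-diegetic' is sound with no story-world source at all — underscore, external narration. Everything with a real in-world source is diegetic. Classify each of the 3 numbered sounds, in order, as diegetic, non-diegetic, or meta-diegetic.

(1) Ingrid alone 'hears' it — an imagined sound, not present in the space → meta-diegetic.
Sound (2): an editorial stinger — it belongs to the cut, not the story world, so non-diegetic.
(3) is non-diegetic: it has no source in the story world and no character can hear it — it's underscore.

meta-diegetic, non-diegetic, non-diegetic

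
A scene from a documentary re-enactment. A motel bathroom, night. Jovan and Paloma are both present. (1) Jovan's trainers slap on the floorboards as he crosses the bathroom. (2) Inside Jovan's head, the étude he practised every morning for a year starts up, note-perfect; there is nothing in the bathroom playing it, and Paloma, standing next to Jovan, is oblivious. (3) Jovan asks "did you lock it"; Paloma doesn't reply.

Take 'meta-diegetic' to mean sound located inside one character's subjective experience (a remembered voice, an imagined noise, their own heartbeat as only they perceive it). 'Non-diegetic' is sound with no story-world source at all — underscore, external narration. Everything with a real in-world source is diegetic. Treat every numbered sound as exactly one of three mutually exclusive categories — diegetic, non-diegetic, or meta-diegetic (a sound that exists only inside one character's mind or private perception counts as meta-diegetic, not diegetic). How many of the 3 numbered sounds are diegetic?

2

Sound (1): Jovan's footsteps are produced in the story world, so diegetic.
Sound (2): it lives in Jovan's subjectivity, not in the bathroom, so meta-diegetic.
(3) is diegetic: spoken by a character present in the story world.
Diegetic: (1), (3) — that's 2.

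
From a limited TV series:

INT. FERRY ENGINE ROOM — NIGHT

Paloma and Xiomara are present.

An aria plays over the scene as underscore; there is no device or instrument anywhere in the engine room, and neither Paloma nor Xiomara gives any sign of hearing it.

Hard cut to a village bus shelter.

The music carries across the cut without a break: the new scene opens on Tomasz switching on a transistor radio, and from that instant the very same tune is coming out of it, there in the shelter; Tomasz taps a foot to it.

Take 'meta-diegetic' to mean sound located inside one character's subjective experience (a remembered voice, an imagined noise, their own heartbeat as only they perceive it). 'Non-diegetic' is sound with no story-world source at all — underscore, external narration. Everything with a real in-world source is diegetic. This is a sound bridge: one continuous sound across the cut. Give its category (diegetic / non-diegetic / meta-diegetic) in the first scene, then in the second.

Scene one: there's no in-world source anywhere and no character hears it — underscore for the audience only → non-diegetic.
Scene two: once Tomasz turns on a transistor radio, the music has a real source in the story world and Tomasz reacts to it → diegetic.

non-diegetic, diegetic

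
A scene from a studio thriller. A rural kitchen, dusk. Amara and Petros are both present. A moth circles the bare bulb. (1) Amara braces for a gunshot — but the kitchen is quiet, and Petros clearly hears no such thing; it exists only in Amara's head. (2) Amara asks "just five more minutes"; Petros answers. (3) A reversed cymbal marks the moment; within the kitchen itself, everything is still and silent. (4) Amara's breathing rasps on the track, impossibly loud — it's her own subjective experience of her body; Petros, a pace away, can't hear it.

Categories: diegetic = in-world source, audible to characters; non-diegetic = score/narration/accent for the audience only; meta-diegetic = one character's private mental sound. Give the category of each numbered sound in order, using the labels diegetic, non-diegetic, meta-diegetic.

(1) is meta-diegetic: the sound is imagined by Amara; nothing in the story world is producing it and Petros can't hear it.
(2) is diegetic: Amara is a character speaking aloud in the scene.
(3) is non-diegetic: nothing in the scene produces it; it's an accent added for the audience.
Sound (4): a subjective body sound — Amara's private perception, inaudible to Petros, so meta-diegetic.

meta-diegetic, diegetic, non-diegetic, meta-diegetic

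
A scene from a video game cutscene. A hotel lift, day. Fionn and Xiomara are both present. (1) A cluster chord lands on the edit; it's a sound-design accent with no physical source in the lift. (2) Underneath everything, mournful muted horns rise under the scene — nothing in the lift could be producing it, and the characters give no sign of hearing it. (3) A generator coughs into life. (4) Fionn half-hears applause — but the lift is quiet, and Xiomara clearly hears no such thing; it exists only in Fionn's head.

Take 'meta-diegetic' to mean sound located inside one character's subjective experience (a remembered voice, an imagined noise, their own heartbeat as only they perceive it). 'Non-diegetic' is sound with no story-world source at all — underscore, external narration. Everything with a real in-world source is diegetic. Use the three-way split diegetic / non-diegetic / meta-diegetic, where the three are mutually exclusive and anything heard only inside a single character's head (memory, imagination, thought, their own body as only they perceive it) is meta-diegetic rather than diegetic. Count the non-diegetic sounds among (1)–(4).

2

Sound (1): nothing in the scene produces it; it's an accent added for the audience, so non-diegetic.
(2) it has no source in the story world and no character can hear it — it's underscore → non-diegetic.
(3) is diegetic: an in-world source (a generator); characters could hear it.
(4) is meta-diegetic: subjective to Fionn: the lift is silent and Xiomara hears nothing.
Non-diegetic: (1), (2) — that's 2.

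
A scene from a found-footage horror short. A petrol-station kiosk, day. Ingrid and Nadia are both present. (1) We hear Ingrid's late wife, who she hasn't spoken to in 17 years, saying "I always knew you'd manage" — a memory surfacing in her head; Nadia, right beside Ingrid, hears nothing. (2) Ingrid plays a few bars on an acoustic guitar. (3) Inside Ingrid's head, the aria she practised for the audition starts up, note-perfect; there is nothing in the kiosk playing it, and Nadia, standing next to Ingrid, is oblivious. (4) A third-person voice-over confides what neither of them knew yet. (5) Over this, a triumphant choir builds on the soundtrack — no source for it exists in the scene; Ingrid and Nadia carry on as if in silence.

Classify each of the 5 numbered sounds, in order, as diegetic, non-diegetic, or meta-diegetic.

meta-diegetic, diegetic, meta-diegetic, non-diegetic, non-diegetic

Sound (1): the voice is a memory playing only inside Ingrid's mind; Nadia can't hear it, so meta-diegetic.
(2) is diegetic: a character is playing an acoustic guitar on screen.
Sound (3): the music is a memory playing inside Ingrid's mind alone; no real-world source, Nadia can't hear it, so meta-diegetic.
(4) is non-diegetic: external voice-over — not a character, not heard by anyone in the scene.
(5) is non-diegetic: nothing in the kiosk produces it and the characters don't hear it — pure soundtrack.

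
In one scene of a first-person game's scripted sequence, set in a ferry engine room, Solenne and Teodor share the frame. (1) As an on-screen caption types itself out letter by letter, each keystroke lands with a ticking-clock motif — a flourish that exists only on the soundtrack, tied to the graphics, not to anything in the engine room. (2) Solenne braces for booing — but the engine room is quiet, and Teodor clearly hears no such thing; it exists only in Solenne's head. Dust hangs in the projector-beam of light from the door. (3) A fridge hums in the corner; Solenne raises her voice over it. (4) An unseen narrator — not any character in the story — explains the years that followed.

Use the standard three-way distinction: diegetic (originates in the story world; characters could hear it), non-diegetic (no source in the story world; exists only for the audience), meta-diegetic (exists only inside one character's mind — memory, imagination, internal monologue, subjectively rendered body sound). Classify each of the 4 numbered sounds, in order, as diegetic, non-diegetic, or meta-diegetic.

non-diegetic, meta-diegetic, diegetic, non-diegetic

(1) is non-diegetic: sound married to a title/caption — outside the diegesis by definition.
(2) Solenne alone 'hears' it — an imagined sound, not present in the space → meta-diegetic.
(3) is diegetic: ambient/room sound belonging to the story's physical space.
(4) external voice-over — not a character, not heard by anyone in the scene → non-diegetic.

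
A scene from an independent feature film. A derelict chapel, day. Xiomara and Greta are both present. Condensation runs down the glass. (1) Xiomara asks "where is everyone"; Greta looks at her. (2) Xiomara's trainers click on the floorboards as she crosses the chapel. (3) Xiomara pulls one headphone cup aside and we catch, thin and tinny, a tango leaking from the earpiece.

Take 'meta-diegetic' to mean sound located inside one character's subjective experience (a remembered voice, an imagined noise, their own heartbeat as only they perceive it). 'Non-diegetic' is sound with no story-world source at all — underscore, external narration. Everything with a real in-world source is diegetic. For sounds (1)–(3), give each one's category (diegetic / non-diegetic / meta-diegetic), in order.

(1) spoken by a character present in the story world → diegetic.
(2) Xiomara's footsteps are produced in the story world → diegetic.
(3) the headphones are an on-screen source → diegetic.

diegetic, diegetic, diegetic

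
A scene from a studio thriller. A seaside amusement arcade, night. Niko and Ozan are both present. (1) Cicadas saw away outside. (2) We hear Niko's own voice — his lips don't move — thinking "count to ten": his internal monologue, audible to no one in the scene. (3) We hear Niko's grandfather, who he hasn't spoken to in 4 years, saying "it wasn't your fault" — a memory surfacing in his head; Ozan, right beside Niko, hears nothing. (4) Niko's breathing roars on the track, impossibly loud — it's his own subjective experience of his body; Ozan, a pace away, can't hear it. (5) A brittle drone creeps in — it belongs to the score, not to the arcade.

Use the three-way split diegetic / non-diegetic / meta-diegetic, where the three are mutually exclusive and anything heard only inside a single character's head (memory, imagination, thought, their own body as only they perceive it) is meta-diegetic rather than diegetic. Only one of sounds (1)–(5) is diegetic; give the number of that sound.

1

(1) it's the actual ambient sound of the location → diegetic.
Sound (2): it's Niko's unspoken thought, heard only by the audience via his subjectivity, so meta-diegetic.
Sound (3): a remembered line, private to Niko — not present in the room, not audible to Ozan, so meta-diegetic.
(4) a subjective body sound — Niko's private perception, inaudible to Ozan → meta-diegetic.
(5) is non-diegetic: it has no source in the story world and no character can hear it — it's underscore.
Only (1) is diegetic.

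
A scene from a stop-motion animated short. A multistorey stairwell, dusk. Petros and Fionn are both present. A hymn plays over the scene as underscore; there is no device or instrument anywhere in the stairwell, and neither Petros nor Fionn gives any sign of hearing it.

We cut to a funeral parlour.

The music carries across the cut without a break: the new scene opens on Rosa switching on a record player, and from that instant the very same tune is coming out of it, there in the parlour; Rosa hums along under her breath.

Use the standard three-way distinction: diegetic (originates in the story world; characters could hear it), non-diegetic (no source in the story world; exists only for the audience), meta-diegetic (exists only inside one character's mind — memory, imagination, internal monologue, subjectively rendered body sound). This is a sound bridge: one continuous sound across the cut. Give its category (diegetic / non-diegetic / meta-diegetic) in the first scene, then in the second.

Scene one: there's no in-world source anywhere and no character hears it — underscore for the audience only → non-diegetic.
Scene two: once Rosa turns on a record player, the music has a real source in the story world and Rosa reacts to it → diegetic.

non-diegetic, diegetic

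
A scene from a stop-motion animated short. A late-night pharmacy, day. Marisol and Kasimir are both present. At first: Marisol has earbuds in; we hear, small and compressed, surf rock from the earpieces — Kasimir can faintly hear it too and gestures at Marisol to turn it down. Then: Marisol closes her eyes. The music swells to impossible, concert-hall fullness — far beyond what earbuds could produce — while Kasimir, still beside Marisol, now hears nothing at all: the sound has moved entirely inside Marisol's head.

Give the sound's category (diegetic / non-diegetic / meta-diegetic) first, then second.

diegetic, meta-diegetic

First: the earbuds are a physical source both characters can hear → diegetic.
Second: the music now exists only as Marisol's subjective experience; Kasimir can no longer hear it → meta-diegetic.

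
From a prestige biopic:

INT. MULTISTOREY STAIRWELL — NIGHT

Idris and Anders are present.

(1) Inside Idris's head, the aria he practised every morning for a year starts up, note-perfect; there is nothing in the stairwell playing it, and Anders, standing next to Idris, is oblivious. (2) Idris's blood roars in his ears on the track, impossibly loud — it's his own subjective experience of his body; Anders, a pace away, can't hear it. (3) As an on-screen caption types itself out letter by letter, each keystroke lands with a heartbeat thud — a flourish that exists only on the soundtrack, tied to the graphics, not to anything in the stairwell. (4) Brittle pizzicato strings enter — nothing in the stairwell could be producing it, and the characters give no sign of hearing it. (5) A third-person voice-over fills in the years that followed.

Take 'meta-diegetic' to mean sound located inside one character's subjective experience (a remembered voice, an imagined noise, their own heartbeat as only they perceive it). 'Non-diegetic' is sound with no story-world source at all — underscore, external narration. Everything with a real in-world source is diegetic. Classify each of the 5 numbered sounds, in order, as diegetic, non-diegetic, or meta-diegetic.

meta-diegetic, meta-diegetic, non-diegetic, non-diegetic, non-diegetic

(1) it lives in Idris's subjectivity, not in the stairwell → meta-diegetic.
(2) it's Idris's internal bodily sensation rendered as sound; only Idris 'hears' it → meta-diegetic.
Sound (3): the caption isn't part of the story world, so neither is the sound tied to it, so non-diegetic.
(4) nothing in the stairwell produces it and the characters don't hear it — pure soundtrack → non-diegetic.
(5) the narrator exists outside the story world, addressing only the audience → non-diegetic.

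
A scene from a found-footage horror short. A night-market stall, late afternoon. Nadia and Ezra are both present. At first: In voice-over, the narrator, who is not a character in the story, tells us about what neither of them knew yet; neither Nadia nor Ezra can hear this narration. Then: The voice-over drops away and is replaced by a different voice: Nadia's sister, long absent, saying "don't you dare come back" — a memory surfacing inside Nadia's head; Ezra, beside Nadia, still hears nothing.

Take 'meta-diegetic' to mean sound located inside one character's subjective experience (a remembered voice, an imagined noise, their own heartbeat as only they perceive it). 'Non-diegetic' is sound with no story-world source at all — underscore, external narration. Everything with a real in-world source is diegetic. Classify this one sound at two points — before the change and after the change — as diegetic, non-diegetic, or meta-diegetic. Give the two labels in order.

non-diegetic, meta-diegetic

Before the change: the external narrator addresses only the audience — outside the story world → non-diegetic.
After the change: the replacement voice is a memory inside Nadia's mind specifically → meta-diegetic.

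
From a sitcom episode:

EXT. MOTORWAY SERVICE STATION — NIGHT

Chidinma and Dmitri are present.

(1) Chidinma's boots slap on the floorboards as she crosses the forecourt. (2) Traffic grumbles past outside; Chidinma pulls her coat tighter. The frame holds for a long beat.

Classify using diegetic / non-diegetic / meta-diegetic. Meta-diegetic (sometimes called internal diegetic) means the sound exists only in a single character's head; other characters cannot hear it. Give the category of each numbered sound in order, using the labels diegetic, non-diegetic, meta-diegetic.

(1) it's the physical sound of Chidinma moving in the space → diegetic.
(2) is diegetic: traffic is part of the location's real environment.

diegetic, diegetic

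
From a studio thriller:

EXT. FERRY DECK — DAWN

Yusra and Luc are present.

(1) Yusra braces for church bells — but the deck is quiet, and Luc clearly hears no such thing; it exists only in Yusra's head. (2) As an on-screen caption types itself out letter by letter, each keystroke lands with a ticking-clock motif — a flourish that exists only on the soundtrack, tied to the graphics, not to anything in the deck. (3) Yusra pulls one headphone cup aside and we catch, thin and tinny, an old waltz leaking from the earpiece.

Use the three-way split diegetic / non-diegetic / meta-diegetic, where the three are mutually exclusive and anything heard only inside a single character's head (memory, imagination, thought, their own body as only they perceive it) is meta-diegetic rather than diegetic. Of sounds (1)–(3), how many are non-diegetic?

1

(1) is meta-diegetic: Yusra alone 'hears' it — an imagined sound, not present in the space.
(2) it accompanies on-screen graphics, not anything inside the story world → non-diegetic.
(3) is diegetic: the headphones are an on-screen source.
So 1 of the 3 is non-diegetic: (2).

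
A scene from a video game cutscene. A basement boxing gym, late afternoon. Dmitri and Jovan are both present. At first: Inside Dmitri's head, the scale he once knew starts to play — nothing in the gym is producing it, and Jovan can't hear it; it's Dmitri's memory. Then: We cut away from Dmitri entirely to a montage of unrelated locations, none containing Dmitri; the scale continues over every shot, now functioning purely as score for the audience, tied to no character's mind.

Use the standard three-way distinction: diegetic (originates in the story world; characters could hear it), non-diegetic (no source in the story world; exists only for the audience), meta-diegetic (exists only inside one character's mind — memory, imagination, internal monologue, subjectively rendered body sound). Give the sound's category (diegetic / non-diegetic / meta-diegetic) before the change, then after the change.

meta-diegetic, non-diegetic

Before the change: the music lives inside Dmitri's mind alone; Jovan can't hear it → meta-diegetic.
After the change: once it plays over shots Dmitri isn't in, detached from any character's subjectivity, it's conventional underscore → non-diegetic.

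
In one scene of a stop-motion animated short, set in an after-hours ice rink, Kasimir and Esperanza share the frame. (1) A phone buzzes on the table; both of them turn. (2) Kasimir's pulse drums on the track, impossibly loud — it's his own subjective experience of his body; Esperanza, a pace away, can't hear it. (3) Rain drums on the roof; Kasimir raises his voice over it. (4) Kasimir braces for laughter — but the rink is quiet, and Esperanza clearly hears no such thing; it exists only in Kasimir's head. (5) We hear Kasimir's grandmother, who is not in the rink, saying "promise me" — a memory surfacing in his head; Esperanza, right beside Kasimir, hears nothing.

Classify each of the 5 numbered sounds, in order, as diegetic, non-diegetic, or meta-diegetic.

(1) a phone is a real object/event in the scene's world → diegetic.
Sound (2): point-of-audition from inside Kasimir's body; not a sound in the room, so meta-diegetic.
(3) is diegetic: ambient/room sound belonging to the story's physical space.
(4) is meta-diegetic: Kasimir alone 'hears' it — an imagined sound, not present in the space.
Sound (5): a remembered line, private to Kasimir — not present in the room, not audible to Esperanza, so meta-diegetic.

diegetic, meta-diegetic, diegetic, meta-diegetic, meta-diegetic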